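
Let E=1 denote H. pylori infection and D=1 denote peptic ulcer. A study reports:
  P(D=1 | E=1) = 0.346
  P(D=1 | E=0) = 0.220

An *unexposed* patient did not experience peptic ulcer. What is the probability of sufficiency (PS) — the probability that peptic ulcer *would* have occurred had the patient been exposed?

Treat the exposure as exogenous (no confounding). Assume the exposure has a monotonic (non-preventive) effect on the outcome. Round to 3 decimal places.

Let p₁ = 0.346, p₀ = 0.22.
Under exogeneity and monotonicity, PS = (p₁ − p₀) / (1 − p₀).
PS = (0.346 − 0.22) / (1 − 0.22) = 0.126 / 0.78 ≈ 0.1615

PS ≈ 0.162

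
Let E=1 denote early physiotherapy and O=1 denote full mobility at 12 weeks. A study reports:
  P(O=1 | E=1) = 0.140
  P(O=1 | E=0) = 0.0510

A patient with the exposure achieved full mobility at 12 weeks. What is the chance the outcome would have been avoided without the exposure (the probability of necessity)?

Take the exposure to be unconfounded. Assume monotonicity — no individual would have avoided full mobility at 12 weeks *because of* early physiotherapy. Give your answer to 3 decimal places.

PN ≈ 0.636

Let p₁ = 0.14, p₀ = 0.051.
Under exogeneity and monotonicity, PN = (p₁ − p₀) / p₁.
PN = (0.14 − 0.051) / 0.14 = 0.089 / 0.14 ≈ 0.6357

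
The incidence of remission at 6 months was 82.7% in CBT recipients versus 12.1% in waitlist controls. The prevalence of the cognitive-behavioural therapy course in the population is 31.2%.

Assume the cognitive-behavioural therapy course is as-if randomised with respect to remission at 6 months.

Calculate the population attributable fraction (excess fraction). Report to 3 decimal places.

p₁ = 0.827, p₀ = 0.121.
Overall risk P(Y=1) = π·p₁ + (1−π)·p₀ = 0.312×0.827 + 0.688×0.121 = 0.34127.
Under exogeneity, PAF = [P(Y=1) − p₀] / P(Y=1).
PAF = (0.34127 − 0.121) / 0.34127 ≈ 0.6454

PAF ≈ 0.645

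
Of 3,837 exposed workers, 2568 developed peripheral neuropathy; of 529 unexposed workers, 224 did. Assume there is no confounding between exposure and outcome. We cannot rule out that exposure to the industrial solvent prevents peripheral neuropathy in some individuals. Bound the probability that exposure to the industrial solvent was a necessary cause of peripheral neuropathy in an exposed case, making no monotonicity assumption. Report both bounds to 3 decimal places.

0.367 ≤ PN ≤ 0.861

p₁ = P(outcome | exposed) = 2568/3837 = 0.66927
p₀ = P(outcome | unexposed) = 224/529 = 0.42344
Under exogeneity alone the bounds on PN are max{0,(p₁−p₀)/p₁} ≤ PN ≤ min{1,(1−p₀)/p₁}.
  lower = (p₁ − p₀)/p₁ = 0.24583 / 0.66927 ≈ 0.3673
  upper = min{1, (1 − p₀)/p₁} = 0.57656 / 0.66927 ≈ 0.8615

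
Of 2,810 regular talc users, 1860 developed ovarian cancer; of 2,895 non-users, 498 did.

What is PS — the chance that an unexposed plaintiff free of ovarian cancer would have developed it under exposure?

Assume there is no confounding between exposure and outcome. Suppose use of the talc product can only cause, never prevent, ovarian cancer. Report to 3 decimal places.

PS ≈ 0.592

p₁ = P(outcome | exposed) = 1860/2810 = 0.66192
p₀ = P(outcome | unexposed) = 498/2895 = 0.17202
Under exogeneity and monotonicity, PS = (p₁ − p₀) / (1 − p₀).
PS = (0.66192 − 0.17202) / (1 − 0.17202) = 0.4899 / 0.82798 ≈ 0.5917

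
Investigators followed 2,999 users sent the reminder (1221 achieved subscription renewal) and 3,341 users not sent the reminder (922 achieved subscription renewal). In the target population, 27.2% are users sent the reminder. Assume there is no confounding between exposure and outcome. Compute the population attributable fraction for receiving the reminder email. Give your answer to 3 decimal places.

p₁ = P(outcome | exposed) = 1221/2999 = 0.40714
p₀ = P(outcome | unexposed) = 922/3341 = 0.27597
Overall risk P(Y=1) = π·p₁ + (1−π)·p₀ = 0.272×0.40714 + 0.728×0.27597 = 0.31164.
Under exogeneity, PAF = [P(Y=1) − p₀] / P(Y=1).
PAF = (0.31164 − 0.27597) / 0.31164 ≈ 0.1145

PAF ≈ 0.114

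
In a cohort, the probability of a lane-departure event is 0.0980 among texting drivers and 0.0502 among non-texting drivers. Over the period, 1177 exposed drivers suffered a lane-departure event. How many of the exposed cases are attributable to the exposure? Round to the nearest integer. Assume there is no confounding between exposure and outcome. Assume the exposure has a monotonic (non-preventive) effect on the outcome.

Let p₁ = 0.098, p₀ = 0.0502.
PN = (p₁ − p₀)/p₁ = (0.098 − 0.0502) / 0.098 ≈ 0.48776.
Attributable cases ≈ PN × (exposed cases) = 0.48776 × 1177 ≈ 574.09.

about 574 cases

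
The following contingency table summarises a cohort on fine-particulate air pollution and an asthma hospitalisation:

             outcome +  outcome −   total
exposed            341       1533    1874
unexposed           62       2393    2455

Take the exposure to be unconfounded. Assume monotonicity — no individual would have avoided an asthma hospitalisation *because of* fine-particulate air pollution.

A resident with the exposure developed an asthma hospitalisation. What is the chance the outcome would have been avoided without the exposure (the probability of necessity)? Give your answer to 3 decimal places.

p₁ = P(outcome | exposed) = 341/1874 = 0.18196
p₀ = P(outcome | unexposed) = 62/2455 = 0.025255
Under exogeneity and monotonicity, PN = (p₁ − p₀) / p₁.
PN = (0.18196 − 0.025255) / 0.18196 = 0.15671 / 0.18196 ≈ 0.8612

PN ≈ 0.861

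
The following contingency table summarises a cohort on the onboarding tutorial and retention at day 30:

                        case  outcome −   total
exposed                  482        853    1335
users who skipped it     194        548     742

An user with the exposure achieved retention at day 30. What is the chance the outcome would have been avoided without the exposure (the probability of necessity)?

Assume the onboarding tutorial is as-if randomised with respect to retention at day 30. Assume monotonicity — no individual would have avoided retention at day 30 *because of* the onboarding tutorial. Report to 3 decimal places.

p₁ = P(outcome | exposed) = 482/1335 = 0.36105
p₀ = P(outcome | unexposed) = 194/742 = 0.26146
Under exogeneity and monotonicity, PN = (p₁ − p₀) / p₁.
PN = (0.36105 − 0.26146) / 0.36105 = 0.099593 / 0.36105 ≈ 0.2758

PN ≈ 0.276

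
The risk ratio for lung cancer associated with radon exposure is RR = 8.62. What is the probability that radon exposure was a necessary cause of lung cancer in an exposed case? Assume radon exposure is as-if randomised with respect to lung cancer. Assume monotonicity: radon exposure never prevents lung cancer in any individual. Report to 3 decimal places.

PN ≈ 0.884

Under exogeneity and monotonicity, PN = (RR − 1) / RR = 1 − 1/RR.
PN = (8.62 − 1) / 8.62 = 7.62 / 8.62 ≈ 0.8840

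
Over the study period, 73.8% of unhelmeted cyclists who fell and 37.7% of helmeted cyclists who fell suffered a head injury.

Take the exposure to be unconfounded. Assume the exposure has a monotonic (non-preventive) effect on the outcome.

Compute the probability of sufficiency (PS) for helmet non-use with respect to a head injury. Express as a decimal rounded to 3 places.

p₁ = 0.738, p₀ = 0.377.
Under exogeneity and monotonicity, PS = (p₁ − p₀) / (1 − p₀).
PS = (0.738 − 0.377) / (1 − 0.377) = 0.361 / 0.623 ≈ 0.5795

PS ≈ 0.579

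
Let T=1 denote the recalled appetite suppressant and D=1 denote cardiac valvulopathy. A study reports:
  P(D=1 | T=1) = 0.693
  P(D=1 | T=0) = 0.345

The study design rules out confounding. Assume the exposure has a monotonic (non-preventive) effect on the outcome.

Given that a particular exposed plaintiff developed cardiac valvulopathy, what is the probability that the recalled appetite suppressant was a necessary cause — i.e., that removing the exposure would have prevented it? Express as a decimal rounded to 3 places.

Let p₁ = 0.693, p₀ = 0.345.
Under exogeneity and monotonicity, PN = (p₁ − p₀) / p₁.
PN = (0.693 − 0.345) / 0.693 = 0.348 / 0.693 ≈ 0.5022

PN ≈ 0.502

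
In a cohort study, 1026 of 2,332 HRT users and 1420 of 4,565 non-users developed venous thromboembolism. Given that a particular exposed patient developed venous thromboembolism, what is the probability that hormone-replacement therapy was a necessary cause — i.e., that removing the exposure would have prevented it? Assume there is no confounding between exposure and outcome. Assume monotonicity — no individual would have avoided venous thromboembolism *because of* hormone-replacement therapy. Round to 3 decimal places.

p₁ = P(outcome | exposed) = 1026/2332 = 0.43997
p₀ = P(outcome | unexposed) = 1420/4565 = 0.31106
Under exogeneity and monotonicity, PN = (p₁ − p₀) / p₁.
PN = (0.43997 − 0.31106) / 0.43997 = 0.1289 / 0.43997 ≈ 0.2930

PN ≈ 0.293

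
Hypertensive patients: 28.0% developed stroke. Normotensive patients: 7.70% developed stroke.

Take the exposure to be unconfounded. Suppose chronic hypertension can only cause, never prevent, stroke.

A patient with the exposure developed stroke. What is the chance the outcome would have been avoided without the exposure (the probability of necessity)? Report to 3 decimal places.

PN ≈ 0.725

p₁ = 0.28, p₀ = 0.077.
Under exogeneity and monotonicity, PN = (p₁ − p₀) / p₁.
PN = (0.28 − 0.077) / 0.28 = 0.203 / 0.28 ≈ 0.7250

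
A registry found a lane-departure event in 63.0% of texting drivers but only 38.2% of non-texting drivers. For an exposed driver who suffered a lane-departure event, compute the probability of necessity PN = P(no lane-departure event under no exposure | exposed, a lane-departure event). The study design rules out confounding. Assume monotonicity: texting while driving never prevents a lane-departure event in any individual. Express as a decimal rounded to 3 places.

p₁ = 0.63, p₀ = 0.382.
Under exogeneity and monotonicity, PN = (p₁ − p₀) / p₁.
PN = (0.63 − 0.382) / 0.63 = 0.248 / 0.63 ≈ 0.3937

PN ≈ 0.394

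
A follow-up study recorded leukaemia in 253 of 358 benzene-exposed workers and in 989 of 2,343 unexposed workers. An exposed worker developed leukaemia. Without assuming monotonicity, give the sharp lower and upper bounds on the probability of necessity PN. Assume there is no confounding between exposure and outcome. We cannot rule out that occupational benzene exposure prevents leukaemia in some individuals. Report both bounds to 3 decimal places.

0.403 ≤ PN ≤ 0.818

p₁ = P(outcome | exposed) = 253/358 = 0.7067
p₀ = P(outcome | unexposed) = 989/2343 = 0.42211
Under exogeneity alone the bounds on PN are max{0,(p₁−p₀)/p₁} ≤ PN ≤ min{1,(1−p₀)/p₁}.
  lower = (p₁ − p₀)/p₁ = 0.2846 / 0.7067 ≈ 0.4027
  upper = min{1, (1 − p₀)/p₁} = 0.57789 / 0.7067 ≈ 0.8177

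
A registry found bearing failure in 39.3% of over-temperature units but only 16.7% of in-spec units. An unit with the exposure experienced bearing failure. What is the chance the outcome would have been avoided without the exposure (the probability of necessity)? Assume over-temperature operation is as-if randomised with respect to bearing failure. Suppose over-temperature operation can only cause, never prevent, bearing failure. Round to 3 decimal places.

p₁ = 0.393, p₀ = 0.167.
Under exogeneity and monotonicity, PN = (p₁ − p₀) / p₁.
PN = (0.393 − 0.167) / 0.393 = 0.226 / 0.393 ≈ 0.5751

PN ≈ 0.575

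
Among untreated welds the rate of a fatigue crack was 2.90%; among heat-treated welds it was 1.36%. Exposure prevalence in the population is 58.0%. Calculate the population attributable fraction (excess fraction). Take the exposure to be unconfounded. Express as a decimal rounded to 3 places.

p₁ = 0.029, p₀ = 0.0136.
Overall risk P(Y=1) = π·p₁ + (1−π)·p₀ = 0.58×0.029 + 0.42×0.0136 = 0.022532.
Under exogeneity, PAF = [P(Y=1) − p₀] / P(Y=1).
PAF = (0.022532 − 0.0136) / 0.022532 ≈ 0.3964

PAF ≈ 0.396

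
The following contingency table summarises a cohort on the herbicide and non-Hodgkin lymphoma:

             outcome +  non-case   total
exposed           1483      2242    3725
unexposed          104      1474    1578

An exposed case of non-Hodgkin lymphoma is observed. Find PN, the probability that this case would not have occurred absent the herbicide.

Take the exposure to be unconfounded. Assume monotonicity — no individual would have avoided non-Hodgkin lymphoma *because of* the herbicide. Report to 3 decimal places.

p₁ = P(outcome | exposed) = 1483/3725 = 0.39812
p₀ = P(outcome | unexposed) = 104/1578 = 0.065906
Under exogeneity and monotonicity, PN = (p₁ − p₀)/p₁.
PN = (0.39812 − 0.065906) / 0.39812 ≈ 0.8345

PN ≈ 0.834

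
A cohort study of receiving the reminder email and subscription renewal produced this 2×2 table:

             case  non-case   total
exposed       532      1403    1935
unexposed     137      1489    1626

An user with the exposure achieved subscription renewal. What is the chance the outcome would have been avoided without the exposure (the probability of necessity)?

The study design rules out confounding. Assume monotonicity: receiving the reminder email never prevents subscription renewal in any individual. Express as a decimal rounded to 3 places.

PN ≈ 0.694

p₁ = P(outcome | exposed) = 532/1935 = 0.27494
p₀ = P(outcome | unexposed) = 137/1626 = 0.084256
Under exogeneity and monotonicity, PN = (p₁ − p₀) / p₁.
PN = (0.27494 − 0.084256) / 0.27494 = 0.19068 / 0.27494 ≈ 0.6935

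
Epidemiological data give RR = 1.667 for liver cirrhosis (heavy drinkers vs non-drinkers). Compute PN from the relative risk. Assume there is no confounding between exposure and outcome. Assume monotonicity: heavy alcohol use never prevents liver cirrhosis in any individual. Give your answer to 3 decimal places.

Under exogeneity and monotonicity, PN = (RR − 1) / RR = 1 − 1/RR.
PN = (1.667 − 1) / 1.667 = 0.667 / 1.667 ≈ 0.4001

PN ≈ 0.400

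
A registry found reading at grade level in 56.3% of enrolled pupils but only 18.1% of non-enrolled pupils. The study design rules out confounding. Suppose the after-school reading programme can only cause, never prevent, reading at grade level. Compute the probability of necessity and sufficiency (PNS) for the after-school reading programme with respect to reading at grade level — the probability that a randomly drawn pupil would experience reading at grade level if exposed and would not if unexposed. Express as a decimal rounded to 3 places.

PNS ≈ 0.382

p₁ = 0.563, p₀ = 0.181.
Under exogeneity and monotonicity, PNS = p₁ − p₀.
PNS = 0.563 − 0.181 = 0.382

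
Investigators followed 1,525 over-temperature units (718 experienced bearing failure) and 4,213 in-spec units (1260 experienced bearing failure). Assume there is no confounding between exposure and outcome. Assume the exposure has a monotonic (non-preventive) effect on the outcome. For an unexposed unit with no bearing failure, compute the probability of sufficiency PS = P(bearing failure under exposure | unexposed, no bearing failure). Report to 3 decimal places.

p₁ = P(outcome | exposed) = 718/1525 = 0.47082
p₀ = P(outcome | unexposed) = 1260/4213 = 0.29907
Under exogeneity and monotonicity, PS = (p₁ − p₀) / (1 − p₀).
PS = (0.47082 − 0.29907) / (1 − 0.29907) = 0.17175 / 0.70093 ≈ 0.2450

PS ≈ 0.245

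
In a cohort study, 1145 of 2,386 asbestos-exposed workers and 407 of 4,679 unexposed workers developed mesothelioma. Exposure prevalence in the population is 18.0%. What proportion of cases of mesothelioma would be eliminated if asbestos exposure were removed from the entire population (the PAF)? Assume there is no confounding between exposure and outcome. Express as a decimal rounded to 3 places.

p₁ = P(outcome | exposed) = 1145/2386 = 0.47988
p₀ = P(outcome | unexposed) = 407/4679 = 0.086984
Overall risk P(Y=1) = π·p₁ + (1−π)·p₀ = 0.18×0.47988 + 0.82×0.086984 = 0.15771.
Under exogeneity, PAF = [P(Y=1) − p₀] / P(Y=1).
PAF = (0.15771 − 0.086984) / 0.15771 ≈ 0.4484

PAF ≈ 0.448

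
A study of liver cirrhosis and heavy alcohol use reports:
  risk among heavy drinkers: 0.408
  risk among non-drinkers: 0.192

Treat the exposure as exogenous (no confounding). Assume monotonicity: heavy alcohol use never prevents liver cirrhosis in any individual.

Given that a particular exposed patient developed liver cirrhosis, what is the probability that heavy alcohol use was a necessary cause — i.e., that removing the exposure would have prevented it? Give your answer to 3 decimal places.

Let p₁ = 0.408, p₀ = 0.192.
Under exogeneity and monotonicity, PN = (p₁ − p₀) / p₁.
PN = (0.408 − 0.192) / 0.408 = 0.216 / 0.408 ≈ 0.5294

PN ≈ 0.529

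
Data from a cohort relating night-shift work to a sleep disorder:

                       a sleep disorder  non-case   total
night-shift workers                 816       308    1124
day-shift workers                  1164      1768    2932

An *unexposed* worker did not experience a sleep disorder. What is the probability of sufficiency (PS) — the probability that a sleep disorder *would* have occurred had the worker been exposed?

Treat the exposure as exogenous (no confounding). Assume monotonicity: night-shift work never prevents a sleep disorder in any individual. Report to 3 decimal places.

p₁ = P(outcome | exposed) = 816/1124 = 0.72598
p₀ = P(outcome | unexposed) = 1164/2932 = 0.397
Under exogeneity and monotonicity, PS = (p₁ − p₀)/(1 − p₀).
PS = (0.72598 − 0.397) / 0.603 ≈ 0.5456

PS ≈ 0.546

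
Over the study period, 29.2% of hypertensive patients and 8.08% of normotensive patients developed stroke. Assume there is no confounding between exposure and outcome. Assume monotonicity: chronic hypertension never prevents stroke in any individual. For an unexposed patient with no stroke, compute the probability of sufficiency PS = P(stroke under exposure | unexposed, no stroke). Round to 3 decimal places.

p₁ = 0.292, p₀ = 0.0808.
Under exogeneity and monotonicity, PS = (p₁ − p₀) / (1 − p₀).
PS = (0.292 − 0.0808) / (1 − 0.0808) = 0.2112 / 0.9192 ≈ 0.2298

PS ≈ 0.230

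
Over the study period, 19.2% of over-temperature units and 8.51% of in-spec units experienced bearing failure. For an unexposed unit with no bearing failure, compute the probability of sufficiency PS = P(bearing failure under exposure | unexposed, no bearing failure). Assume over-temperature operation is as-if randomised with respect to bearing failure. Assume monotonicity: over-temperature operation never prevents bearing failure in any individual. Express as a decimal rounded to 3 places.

p₁ = 0.192, p₀ = 0.0851.
Under exogeneity and monotonicity, PS = (p₁ − p₀) / (1 − p₀).
PS = (0.192 − 0.0851) / (1 − 0.0851) = 0.1069 / 0.9149 ≈ 0.1168

PS ≈ 0.117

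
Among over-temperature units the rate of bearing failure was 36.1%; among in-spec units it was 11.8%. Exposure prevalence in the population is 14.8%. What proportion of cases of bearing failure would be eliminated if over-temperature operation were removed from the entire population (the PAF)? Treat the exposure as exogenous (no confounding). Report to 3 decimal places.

PAF ≈ 0.234

p₁ = 0.361, p₀ = 0.118.
Overall risk P(Y=1) = π·p₁ + (1−π)·p₀ = 0.148×0.361 + 0.852×0.118 = 0.15396.
Under exogeneity, PAF = [P(Y=1) − p₀] / P(Y=1).
PAF = (0.15396 − 0.118) / 0.15396 ≈ 0.2336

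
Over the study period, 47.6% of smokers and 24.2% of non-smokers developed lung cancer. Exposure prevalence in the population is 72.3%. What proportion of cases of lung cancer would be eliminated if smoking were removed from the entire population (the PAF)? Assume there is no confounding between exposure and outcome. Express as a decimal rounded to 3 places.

p₁ = 0.476, p₀ = 0.242.
Overall risk P(Y=1) = π·p₁ + (1−π)·p₀ = 0.723×0.476 + 0.277×0.242 = 0.41118.
Under exogeneity, PAF = [P(Y=1) − p₀] / P(Y=1).
PAF = (0.41118 − 0.242) / 0.41118 ≈ 0.4115

PAF ≈ 0.411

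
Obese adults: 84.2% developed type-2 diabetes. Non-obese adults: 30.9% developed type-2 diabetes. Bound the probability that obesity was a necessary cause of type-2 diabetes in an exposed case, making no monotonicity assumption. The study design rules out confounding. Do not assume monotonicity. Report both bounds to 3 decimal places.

p₁ = 0.842, p₀ = 0.309.
Under exogeneity alone the bounds on PN are max{0,(p₁−p₀)/p₁} ≤ PN ≤ min{1,(1−p₀)/p₁}.
  lower = (p₁ − p₀)/p₁ = 0.533 / 0.842 ≈ 0.6330
  upper = min{1, (1 − p₀)/p₁} = 0.691 / 0.842 ≈ 0.8207

0.633 ≤ PN ≤ 0.821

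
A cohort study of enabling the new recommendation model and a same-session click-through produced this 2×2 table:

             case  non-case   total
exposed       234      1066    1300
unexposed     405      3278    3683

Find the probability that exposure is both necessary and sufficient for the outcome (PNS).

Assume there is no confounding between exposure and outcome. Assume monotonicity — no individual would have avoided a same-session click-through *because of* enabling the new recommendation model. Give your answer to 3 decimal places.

p₁ = P(outcome | exposed) = 234/1300 = 0.18
p₀ = P(outcome | unexposed) = 405/3683 = 0.10996
Under exogeneity and monotonicity, PNS = p₁ − p₀.
PNS = 0.18 − 0.10996 = 0.070035

PNS ≈ 0.070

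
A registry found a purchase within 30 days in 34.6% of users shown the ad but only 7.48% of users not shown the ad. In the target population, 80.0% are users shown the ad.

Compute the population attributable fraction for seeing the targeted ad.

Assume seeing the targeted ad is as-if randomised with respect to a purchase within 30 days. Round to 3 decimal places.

PAF ≈ 0.744

p₁ = 0.346, p₀ = 0.0748.
Overall risk P(Y=1) = π·p₁ + (1−π)·p₀ = 0.8×0.346 + 0.2×0.0748 = 0.29176.
Under exogeneity, PAF = [P(Y=1) − p₀] / P(Y=1).
PAF = (0.29176 − 0.0748) / 0.29176 ≈ 0.7436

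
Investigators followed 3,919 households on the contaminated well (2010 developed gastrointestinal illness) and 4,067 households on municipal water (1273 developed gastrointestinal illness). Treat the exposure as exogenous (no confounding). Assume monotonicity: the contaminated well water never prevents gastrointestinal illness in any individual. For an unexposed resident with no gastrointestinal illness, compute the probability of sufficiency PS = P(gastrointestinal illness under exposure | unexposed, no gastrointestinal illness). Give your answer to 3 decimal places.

PS ≈ 0.291

p₁ = P(outcome | exposed) = 2010/3919 = 0.51289
p₀ = P(outcome | unexposed) = 1273/4067 = 0.31301
Under exogeneity and monotonicity, PS = (p₁ − p₀) / (1 − p₀).
PS = (0.51289 − 0.31301) / (1 − 0.31301) = 0.19988 / 0.68699 ≈ 0.2909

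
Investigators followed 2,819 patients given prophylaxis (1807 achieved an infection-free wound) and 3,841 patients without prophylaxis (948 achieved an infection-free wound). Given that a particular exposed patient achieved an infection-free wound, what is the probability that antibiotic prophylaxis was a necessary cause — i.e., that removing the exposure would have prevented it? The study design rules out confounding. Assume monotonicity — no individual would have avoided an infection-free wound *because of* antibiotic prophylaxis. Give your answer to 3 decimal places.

PN ≈ 0.615

p₁ = P(outcome | exposed) = 1807/2819 = 0.64101
p₀ = P(outcome | unexposed) = 948/3841 = 0.24681
Under exogeneity and monotonicity, PN = (p₁ − p₀) / p₁.
PN = (0.64101 − 0.24681) / 0.64101 = 0.3942 / 0.64101 ≈ 0.6150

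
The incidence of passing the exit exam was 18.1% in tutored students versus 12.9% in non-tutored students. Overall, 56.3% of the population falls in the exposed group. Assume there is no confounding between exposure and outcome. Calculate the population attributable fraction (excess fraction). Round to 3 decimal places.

PAF ≈ 0.185

p₁ = 0.181, p₀ = 0.129.
Overall risk P(Y=1) = π·p₁ + (1−π)·p₀ = 0.563×0.181 + 0.437×0.129 = 0.15828.
Under exogeneity, PAF = [P(Y=1) − p₀] / P(Y=1).
PAF = (0.15828 − 0.129) / 0.15828 ≈ 0.1850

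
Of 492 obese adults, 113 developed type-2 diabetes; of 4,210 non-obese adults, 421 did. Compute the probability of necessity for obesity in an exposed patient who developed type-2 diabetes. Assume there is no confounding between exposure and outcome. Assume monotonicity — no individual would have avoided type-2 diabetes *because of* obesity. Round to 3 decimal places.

PN ≈ 0.565

p₁ = P(outcome | exposed) = 113/492 = 0.22967
p₀ = P(outcome | unexposed) = 421/4210 = 0.1
Under exogeneity and monotonicity, PN = (p₁ − p₀) / p₁.
PN = (0.22967 − 0.1) / 0.22967 = 0.12967 / 0.22967 ≈ 0.5646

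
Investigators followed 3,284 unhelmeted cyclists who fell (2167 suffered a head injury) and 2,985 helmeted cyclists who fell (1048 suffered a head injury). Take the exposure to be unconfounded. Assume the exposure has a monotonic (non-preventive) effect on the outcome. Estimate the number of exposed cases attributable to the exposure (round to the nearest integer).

p₁ = P(outcome | exposed) = 2167/3284 = 0.65987
p₀ = P(outcome | unexposed) = 1048/2985 = 0.35109
PN = (p₁ − p₀)/p₁ = (0.65987 − 0.35109) / 0.65987 ≈ 0.46794.
Attributable cases ≈ PN × (exposed cases) = 0.46794 × 2167 ≈ 1014.02.

about 1014 cases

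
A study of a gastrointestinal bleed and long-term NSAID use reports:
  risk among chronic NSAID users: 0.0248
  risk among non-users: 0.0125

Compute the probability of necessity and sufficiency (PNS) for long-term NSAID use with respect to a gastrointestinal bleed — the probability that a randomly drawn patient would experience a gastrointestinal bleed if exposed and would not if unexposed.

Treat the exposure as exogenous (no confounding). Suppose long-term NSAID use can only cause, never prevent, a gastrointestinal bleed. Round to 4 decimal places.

PNS ≈ 0.0123

Let p₁ = 0.0248, p₀ = 0.0125.
Under exogeneity and monotonicity, PNS = p₁ − p₀.
PNS = 0.0248 − 0.0125 = 0.0123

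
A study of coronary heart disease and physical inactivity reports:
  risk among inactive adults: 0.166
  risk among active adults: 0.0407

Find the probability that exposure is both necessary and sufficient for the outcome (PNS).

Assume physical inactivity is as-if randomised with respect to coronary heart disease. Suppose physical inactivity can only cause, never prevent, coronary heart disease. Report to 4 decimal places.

PNS ≈ 0.1253

Let p₁ = 0.166, p₀ = 0.0407.
Under exogeneity and monotonicity, PNS = p₁ − p₀.
PNS = 0.166 − 0.0407 = 0.1253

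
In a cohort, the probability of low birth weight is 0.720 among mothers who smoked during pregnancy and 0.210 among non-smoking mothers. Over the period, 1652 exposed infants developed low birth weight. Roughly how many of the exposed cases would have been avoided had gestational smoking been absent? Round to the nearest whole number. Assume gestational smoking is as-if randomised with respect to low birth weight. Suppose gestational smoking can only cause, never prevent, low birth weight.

about 1170 cases

Let p₁ = 0.72, p₀ = 0.21.
PN = (p₁ − p₀)/p₁ = (0.72 − 0.21) / 0.72 ≈ 0.70833.
Attributable cases ≈ PN × (exposed cases) = 0.70833 × 1652 ≈ 1170.17.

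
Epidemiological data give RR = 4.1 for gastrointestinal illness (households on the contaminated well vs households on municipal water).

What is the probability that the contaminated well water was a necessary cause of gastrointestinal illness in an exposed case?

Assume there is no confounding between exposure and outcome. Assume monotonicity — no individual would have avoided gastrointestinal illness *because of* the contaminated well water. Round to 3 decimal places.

PN ≈ 0.756

Under exogeneity and monotonicity, PN = (RR − 1) / RR = 1 − 1/RR.
PN = (4.1 − 1) / 4.1 = 3.1 / 4.1 ≈ 0.7561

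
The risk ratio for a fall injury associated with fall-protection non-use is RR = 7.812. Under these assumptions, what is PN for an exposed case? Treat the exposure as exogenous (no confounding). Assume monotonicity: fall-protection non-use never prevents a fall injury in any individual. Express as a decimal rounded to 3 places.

Under exogeneity and monotonicity, PN = (RR − 1) / RR = 1 − 1/RR.
PN = (7.812 − 1) / 7.812 = 6.812 / 7.812 ≈ 0.8720

PN ≈ 0.872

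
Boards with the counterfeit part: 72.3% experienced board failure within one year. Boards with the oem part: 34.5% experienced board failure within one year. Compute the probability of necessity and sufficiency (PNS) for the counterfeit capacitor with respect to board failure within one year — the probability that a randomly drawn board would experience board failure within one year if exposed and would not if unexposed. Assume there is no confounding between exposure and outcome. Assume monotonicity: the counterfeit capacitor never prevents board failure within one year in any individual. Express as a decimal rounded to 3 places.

p₁ = 0.723, p₀ = 0.345.
Under exogeneity and monotonicity, PNS = p₁ − p₀.
PNS = 0.723 − 0.345 = 0.378

PNS ≈ 0.378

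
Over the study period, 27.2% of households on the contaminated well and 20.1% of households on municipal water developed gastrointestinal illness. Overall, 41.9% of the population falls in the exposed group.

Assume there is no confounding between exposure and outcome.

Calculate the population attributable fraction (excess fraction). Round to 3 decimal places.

PAF ≈ 0.129

p₁ = 0.272, p₀ = 0.201.
Overall risk P(Y=1) = π·p₁ + (1−π)·p₀ = 0.419×0.272 + 0.581×0.201 = 0.23075.
Under exogeneity, PAF = [P(Y=1) − p₀] / P(Y=1).
PAF = (0.23075 − 0.201) / 0.23075 ≈ 0.1289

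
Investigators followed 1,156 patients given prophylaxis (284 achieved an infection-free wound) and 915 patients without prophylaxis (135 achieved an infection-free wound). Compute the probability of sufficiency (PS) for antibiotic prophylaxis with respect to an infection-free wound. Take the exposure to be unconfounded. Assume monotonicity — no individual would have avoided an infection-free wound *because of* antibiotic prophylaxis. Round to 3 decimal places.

p₁ = P(outcome | exposed) = 284/1156 = 0.24567
p₀ = P(outcome | unexposed) = 135/915 = 0.14754
Under exogeneity and monotonicity, PS = (p₁ − p₀) / (1 − p₀).
PS = (0.24567 − 0.14754) / (1 − 0.14754) = 0.098134 / 0.85246 ≈ 0.1151

PS ≈ 0.115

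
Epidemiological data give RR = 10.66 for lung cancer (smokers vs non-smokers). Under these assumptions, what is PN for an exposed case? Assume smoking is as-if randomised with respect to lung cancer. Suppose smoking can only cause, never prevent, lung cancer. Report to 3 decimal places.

PN ≈ 0.906

Under exogeneity and monotonicity, PN = (RR − 1) / RR = 1 − 1/RR.
PN = (10.66 − 1) / 10.66 = 9.66 / 10.66 ≈ 0.9062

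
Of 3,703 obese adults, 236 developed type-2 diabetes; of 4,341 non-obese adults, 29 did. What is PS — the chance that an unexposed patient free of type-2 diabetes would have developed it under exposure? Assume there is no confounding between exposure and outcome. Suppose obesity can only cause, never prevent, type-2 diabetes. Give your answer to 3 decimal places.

PS ≈ 0.057

p₁ = P(outcome | exposed) = 236/3703 = 0.063732
p₀ = P(outcome | unexposed) = 29/4341 = 0.0066805
Under exogeneity and monotonicity, PS = (p₁ − p₀) / (1 − p₀).
PS = (0.063732 − 0.0066805) / (1 − 0.0066805) = 0.057052 / 0.99332 ≈ 0.0574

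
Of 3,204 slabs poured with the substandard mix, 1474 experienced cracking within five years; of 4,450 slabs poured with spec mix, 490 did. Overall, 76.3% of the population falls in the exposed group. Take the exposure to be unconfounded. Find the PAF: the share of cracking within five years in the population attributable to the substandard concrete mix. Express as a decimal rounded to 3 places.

p₁ = P(outcome | exposed) = 1474/3204 = 0.46005
p₀ = P(outcome | unexposed) = 490/4450 = 0.11011
Overall risk P(Y=1) = π·p₁ + (1−π)·p₀ = 0.763×0.46005 + 0.237×0.11011 = 0.37711.
Under exogeneity, PAF = [P(Y=1) − p₀] / P(Y=1).
PAF = (0.37711 − 0.11011) / 0.37711 ≈ 0.7080

PAF ≈ 0.708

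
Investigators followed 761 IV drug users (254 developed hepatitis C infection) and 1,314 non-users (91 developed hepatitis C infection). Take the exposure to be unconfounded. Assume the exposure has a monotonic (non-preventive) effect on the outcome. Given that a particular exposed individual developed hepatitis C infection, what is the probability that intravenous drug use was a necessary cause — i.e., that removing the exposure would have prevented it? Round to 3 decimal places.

PN ≈ 0.793

p₁ = P(outcome | exposed) = 254/761 = 0.33377
p₀ = P(outcome | unexposed) = 91/1314 = 0.069254
Under exogeneity and monotonicity, PN = (p₁ − p₀) / p₁.
PN = (0.33377 − 0.069254) / 0.33377 = 0.26452 / 0.33377 ≈ 0.7925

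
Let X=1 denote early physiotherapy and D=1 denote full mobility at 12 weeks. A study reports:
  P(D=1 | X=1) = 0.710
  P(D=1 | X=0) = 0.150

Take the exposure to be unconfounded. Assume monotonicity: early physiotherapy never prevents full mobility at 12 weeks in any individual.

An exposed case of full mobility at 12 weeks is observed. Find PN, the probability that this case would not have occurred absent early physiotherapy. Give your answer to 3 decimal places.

Let p₁ = 0.71, p₀ = 0.15.
Under exogeneity and monotonicity, PN = (p₁ − p₀) / p₁.
PN = (0.71 − 0.15) / 0.71 = 0.56 / 0.71 ≈ 0.7887

PN ≈ 0.789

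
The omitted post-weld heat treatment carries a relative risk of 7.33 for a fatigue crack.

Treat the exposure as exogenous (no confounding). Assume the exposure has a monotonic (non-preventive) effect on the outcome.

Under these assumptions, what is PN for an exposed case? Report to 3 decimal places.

Under exogeneity and monotonicity, PN = (RR − 1) / RR = 1 − 1/RR.
PN = (7.33 − 1) / 7.33 = 6.33 / 7.33 ≈ 0.8636

PN ≈ 0.864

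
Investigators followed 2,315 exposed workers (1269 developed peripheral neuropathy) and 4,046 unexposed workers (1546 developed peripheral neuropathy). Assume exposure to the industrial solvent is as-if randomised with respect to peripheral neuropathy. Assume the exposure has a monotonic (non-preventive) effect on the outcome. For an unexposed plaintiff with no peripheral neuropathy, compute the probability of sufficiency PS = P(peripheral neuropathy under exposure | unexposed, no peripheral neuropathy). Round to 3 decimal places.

PS ≈ 0.269

p₁ = P(outcome | exposed) = 1269/2315 = 0.54816
p₀ = P(outcome | unexposed) = 1546/4046 = 0.38211
Under exogeneity and monotonicity, PS = (p₁ − p₀) / (1 − p₀).
PS = (0.54816 − 0.38211) / (1 − 0.38211) = 0.16606 / 0.61789 ≈ 0.2687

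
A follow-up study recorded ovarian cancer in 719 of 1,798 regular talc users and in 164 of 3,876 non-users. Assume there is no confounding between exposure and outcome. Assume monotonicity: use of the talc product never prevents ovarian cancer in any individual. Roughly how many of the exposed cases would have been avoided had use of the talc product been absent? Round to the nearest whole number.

p₁ = P(outcome | exposed) = 719/1798 = 0.39989
p₀ = P(outcome | unexposed) = 164/3876 = 0.042312
PN = (p₁ − p₀)/p₁ = (0.39989 − 0.042312) / 0.39989 ≈ 0.89419.
Attributable cases ≈ PN × (exposed cases) = 0.89419 × 719 ≈ 642.92.

about 643 cases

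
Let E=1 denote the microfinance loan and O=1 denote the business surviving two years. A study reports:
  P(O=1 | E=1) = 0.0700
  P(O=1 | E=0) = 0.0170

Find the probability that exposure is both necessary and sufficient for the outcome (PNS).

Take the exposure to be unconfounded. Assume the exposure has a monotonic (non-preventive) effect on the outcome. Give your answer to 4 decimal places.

PNS ≈ 0.0530

Let p₁ = 0.07, p₀ = 0.017.
Under exogeneity and monotonicity, PNS = p₁ − p₀.
PNS = 0.07 − 0.017 = 0.053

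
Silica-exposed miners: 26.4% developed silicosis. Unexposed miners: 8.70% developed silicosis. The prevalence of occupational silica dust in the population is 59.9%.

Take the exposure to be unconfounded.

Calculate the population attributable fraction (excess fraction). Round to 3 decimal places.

p₁ = 0.264, p₀ = 0.087.
Overall risk P(Y=1) = π·p₁ + (1−π)·p₀ = 0.599×0.264 + 0.401×0.087 = 0.19302.
Under exogeneity, PAF = [P(Y=1) − p₀] / P(Y=1).
PAF = (0.19302 − 0.087) / 0.19302 ≈ 0.5493

PAF ≈ 0.549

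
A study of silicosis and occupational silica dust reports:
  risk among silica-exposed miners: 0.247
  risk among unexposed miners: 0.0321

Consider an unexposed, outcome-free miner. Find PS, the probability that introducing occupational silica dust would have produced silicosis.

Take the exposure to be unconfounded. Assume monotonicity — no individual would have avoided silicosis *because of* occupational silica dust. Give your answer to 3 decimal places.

PS ≈ 0.222

Let p₁ = 0.247, p₀ = 0.0321.
Under exogeneity and monotonicity, PS = (p₁ − p₀) / (1 − p₀).
PS = (0.247 − 0.0321) / (1 − 0.0321) = 0.2149 / 0.9679 ≈ 0.2220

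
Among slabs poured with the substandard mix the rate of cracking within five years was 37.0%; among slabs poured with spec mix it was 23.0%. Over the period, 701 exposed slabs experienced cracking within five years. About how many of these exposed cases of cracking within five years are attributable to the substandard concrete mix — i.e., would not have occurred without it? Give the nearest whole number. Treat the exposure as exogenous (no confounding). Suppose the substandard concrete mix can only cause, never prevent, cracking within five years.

p₁ = 0.37, p₀ = 0.23.
PN = (p₁ − p₀)/p₁ = (0.37 − 0.23) / 0.37 ≈ 0.37838.
Attributable cases ≈ PN × (exposed cases) = 0.37838 × 701 ≈ 265.24.

about 265 cases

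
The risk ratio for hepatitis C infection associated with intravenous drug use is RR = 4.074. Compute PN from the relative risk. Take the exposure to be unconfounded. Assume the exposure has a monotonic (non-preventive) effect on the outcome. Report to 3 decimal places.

PN ≈ 0.755

Under exogeneity and monotonicity, PN = (RR − 1) / RR = 1 − 1/RR.
PN = (4.074 − 1) / 4.074 = 3.074 / 4.074 ≈ 0.7545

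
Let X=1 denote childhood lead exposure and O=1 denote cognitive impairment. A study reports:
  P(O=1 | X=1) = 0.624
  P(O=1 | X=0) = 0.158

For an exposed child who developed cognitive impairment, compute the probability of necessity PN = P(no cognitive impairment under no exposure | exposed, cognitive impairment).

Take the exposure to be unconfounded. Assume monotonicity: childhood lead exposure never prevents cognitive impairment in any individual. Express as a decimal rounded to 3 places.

PN ≈ 0.747

Let p₁ = 0.624, p₀ = 0.158.
Under exogeneity and monotonicity, PN = (p₁ − p₀) / p₁.
PN = (0.624 − 0.158) / 0.624 = 0.466 / 0.624 ≈ 0.7468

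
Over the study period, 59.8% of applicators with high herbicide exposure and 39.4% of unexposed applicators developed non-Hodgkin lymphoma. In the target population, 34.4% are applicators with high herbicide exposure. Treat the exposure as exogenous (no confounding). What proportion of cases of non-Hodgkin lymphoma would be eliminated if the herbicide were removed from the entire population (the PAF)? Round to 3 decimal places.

p₁ = 0.598, p₀ = 0.394.
Overall risk P(Y=1) = π·p₁ + (1−π)·p₀ = 0.344×0.598 + 0.656×0.394 = 0.46418.
Under exogeneity, PAF = [P(Y=1) − p₀] / P(Y=1).
PAF = (0.46418 − 0.394) / 0.46418 ≈ 0.1512

PAF ≈ 0.151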